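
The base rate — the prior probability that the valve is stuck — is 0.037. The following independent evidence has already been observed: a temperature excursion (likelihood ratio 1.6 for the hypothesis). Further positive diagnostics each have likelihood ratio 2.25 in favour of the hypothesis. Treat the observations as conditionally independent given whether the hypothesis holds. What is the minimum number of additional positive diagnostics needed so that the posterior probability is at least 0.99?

Prior odds = 0.037/0.963 = 37/963.
Bayes factor of the evidence already in hand = 1.6.
Odds after that evidence = (37/963) × 1.6 = 296/4815.
Target odds = 0.99/0.01 = 99.
Need 2.25ⁿ ≥ 99 ÷ (296/4815) = 476685/296.
2.25⁹ = 387420489/262144 falls short of 476685/296 but 2.25¹⁰ ≈3325.26 reaches it, so n = 10.

10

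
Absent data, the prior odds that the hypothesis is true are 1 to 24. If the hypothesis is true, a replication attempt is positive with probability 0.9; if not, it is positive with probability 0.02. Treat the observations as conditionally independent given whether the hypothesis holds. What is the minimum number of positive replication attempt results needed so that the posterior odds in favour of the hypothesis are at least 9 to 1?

2

Prior odds = 1/24.
Likelihood ratio of a positive = 0.9/0.02 = 45.
Target odds = 9.
Require 45ⁿ ≥ 9 ÷ (1/24) = 216.
45¹ = 45 falls short of 216 but 45² = 2025 reaches it, so n = 2.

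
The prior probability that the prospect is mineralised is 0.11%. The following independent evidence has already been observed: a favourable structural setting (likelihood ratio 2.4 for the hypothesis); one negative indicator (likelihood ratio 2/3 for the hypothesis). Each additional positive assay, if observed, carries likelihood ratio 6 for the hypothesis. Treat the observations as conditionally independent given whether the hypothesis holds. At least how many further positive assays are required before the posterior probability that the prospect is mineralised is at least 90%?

5

Prior odds = 0.0011/0.9989 = 11/9989.
Combined Bayes factor of the evidence already in hand = 2.4 × (2/3) = 1.6.
Odds after that evidence = (11/9989) × 1.6 = 88/49945.
Target odds = 0.9/0.1 = 9.
Need 6ⁿ ≥ 9 ÷ (88/49945) = 449505/88.
6⁴ = 1296 falls short of 449505/88 but 6⁵ = 7776 reaches it, so n = 5.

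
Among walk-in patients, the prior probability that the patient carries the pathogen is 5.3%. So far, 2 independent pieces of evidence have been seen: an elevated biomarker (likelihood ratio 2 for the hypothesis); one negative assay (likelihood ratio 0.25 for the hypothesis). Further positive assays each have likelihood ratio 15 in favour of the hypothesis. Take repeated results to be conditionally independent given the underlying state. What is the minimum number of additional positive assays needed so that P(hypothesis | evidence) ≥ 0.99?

Prior odds = 0.053/0.947 = 53/947.
Combined Bayes factor of the evidence already in hand = 2 × 0.25 = 0.5.
Odds after that evidence = (53/947) × 0.5 = 53/1894.
Target odds = 0.99/0.01 = 99.
Need 15ⁿ ≥ 99 ÷ (53/1894) = 187506/53.
15³ = 3375 falls short of 187506/53 but 15⁴ = 50625 reaches it, so n = 4.

4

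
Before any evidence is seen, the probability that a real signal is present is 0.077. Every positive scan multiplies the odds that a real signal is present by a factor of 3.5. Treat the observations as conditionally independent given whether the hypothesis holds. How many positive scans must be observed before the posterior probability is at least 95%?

5

Prior odds: 0.077 ÷ 0.923 = 77/923.
Likelihood ratio per positive scan = 3.5.
Target odds: 0.95 ÷ 0.05 = 19.
Require 3.5ⁿ ≥ 19 ÷ (77/923) = 17537/77.
3.5⁴ = 150.0625 falls short of 17537/77 but 3.5⁵ = 525.21875 reaches it, so n = 5.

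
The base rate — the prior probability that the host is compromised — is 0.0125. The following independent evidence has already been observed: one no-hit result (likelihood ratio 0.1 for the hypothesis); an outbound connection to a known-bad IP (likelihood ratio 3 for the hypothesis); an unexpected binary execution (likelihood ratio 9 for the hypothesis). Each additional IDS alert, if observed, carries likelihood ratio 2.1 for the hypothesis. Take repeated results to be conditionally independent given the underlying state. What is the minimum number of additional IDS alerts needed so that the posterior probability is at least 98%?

Prior odds = 0.0125/0.9875 = 1/79.
Combined Bayes factor of the evidence already in hand = 0.1 × 3 × 9 = 2.7.
Odds after that evidence = (1/79) × 2.7 = 27/790.
Target odds = 0.98/0.02 = 49.
Need 2.1ⁿ ≥ 49 ÷ (27/790) = 38710/27.
2.1⁹ ≈794.28 falls short of 38710/27 but 2.1¹⁰ ≈1667.99 reaches it, so n = 10.

10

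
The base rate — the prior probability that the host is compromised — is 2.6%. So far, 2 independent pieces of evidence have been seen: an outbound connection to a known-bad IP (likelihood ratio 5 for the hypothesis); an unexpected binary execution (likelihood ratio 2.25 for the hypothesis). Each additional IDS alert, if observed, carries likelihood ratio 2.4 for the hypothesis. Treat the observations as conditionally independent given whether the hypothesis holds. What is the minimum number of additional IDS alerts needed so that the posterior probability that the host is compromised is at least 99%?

7

Prior odds = 0.026/0.974 = 13/487.
Combined Bayes factor of the evidence already in hand = 5 × 2.25 = 11.25.
Odds after that evidence = (13/487) × 11.25 = 585/1948.
Target odds = 0.99/0.01 = 99.
Need 2.4ⁿ ≥ 99 ÷ (585/1948) = 21428/65.
2.4⁶ = 2985984/15625 falls short of 21428/65 but 2.4⁷ = 35831808/78125 reaches it, so n = 7.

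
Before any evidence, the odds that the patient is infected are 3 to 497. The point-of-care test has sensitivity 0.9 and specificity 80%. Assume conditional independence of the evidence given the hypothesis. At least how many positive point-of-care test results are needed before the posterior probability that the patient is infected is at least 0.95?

Prior odds = 3/497.
False-positive rate = 1 − 0.8 = 0.2; likelihood ratio of a positive = 0.9/0.2 = 4.5.
Target odds: 0.95 ÷ 0.05 = 19.
Need (3/497) × 4.5ⁿ ≥ 19, i.e. 4.5ⁿ ≥ 9443/3.
4.5⁵ = 1845.28125 falls short of 9443/3 but 4.5⁶ = 8303.765625 reaches it, so n = 6.

6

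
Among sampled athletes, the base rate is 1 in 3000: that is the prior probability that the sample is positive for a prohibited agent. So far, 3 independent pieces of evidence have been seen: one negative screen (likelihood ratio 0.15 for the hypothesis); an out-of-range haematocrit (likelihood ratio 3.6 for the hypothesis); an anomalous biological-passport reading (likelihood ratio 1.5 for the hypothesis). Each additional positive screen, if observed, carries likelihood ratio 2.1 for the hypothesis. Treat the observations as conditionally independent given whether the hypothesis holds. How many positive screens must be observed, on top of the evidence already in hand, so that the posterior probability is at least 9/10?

Prior odds = (1/3000)/(2999/3000) = 1/2999.
Combined Bayes factor of the evidence already in hand = 0.15 × 3.6 × 1.5 = 0.81.
Odds after that evidence = (1/2999) × 0.81 = 81/299900.
Target odds = 0.9/0.1 = 9.
Need 2.1ⁿ ≥ 9 ÷ (81/299900) = 299900/9.
2.1¹⁴ ≈32439.2 falls short of 299900/9 but 2.1¹⁵ ≈68122.3 reaches it, so n = 15.

15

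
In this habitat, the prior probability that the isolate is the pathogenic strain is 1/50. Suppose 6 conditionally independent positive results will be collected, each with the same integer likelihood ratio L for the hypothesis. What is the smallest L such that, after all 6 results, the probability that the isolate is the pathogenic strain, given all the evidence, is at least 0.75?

3

Prior odds = 0.02/0.98 = 1/49.
Target odds = 0.75/0.25 = 3.
Need L⁶ ≥ 3 ÷ (1/49) = 147.
2⁶ = 64 < 147 ≤ 729 = 3⁶, so L = 3.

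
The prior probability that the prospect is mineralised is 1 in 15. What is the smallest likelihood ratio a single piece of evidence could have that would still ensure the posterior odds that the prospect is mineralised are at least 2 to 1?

Prior odds = (1/15)/(14/15) = 1/14.
Target odds = 2.
Required Bayes factor = 2 ÷ (1/14) = 28.

28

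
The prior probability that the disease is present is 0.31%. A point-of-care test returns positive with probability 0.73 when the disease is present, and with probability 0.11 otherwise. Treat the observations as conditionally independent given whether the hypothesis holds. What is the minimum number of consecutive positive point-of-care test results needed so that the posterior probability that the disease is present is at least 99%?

Prior odds = 0.0031/0.9969 = 31/9969.
Likelihood ratio of a positive result = 0.73/0.11 = 73/11.
Target posterior odds = 0.99/0.01 = 99.
Require (73/11)ⁿ ≥ 99 ÷ (31/9969) = 986931/31.
(73/11)⁵ ≈12872.1 falls short of 986931/31 but (73/11)⁶ ≈85424.2 reaches it, so n = 6.

6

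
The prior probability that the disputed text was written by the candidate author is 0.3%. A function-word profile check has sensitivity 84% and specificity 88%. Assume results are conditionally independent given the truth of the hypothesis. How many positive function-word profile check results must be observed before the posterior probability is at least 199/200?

Prior odds: 0.003 ÷ 0.997 = 3/997.
False-positive rate = 1 − 0.88 = 0.12; likelihood ratio of a positive = 0.84/0.12 = 7.
Target posterior odds = 0.995/0.005 = 199.
Need (3/997) × 7ⁿ ≥ 199, i.e. 7ⁿ ≥ 198403/3.
7⁵ = 16807 falls short of 198403/3 but 7⁶ = 117649 reaches it, so n = 6.

6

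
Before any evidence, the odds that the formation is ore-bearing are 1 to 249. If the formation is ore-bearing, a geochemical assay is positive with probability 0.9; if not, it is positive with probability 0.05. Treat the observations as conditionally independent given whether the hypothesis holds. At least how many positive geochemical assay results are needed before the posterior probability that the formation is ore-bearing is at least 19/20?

3

Prior odds = 1/249.
Likelihood ratio of a positive = 0.9/0.05 = 18.
Target odds: 0.95 ÷ 0.05 = 19.
Require 18ⁿ ≥ 19 ÷ (1/249) = 4731.
18² = 324 falls short of 4731 but 18³ = 5832 reaches it, so n = 3.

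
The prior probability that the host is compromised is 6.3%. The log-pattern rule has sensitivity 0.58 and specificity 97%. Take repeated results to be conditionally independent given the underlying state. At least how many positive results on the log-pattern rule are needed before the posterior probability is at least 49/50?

Prior odds = 0.063/0.937 = 63/937.
False-positive rate = 1 − 0.97 = 0.03; likelihood ratio of a positive = 0.58/0.03 = 58/3.
Target odds: 0.98 ÷ 0.02 = 49.
Need (63/937) × (58/3)ⁿ ≥ 49, i.e. (58/3)ⁿ ≥ 6559/9.
(58/3)² = 3364/9 falls short of 6559/9 but (58/3)³ = 195112/27 reaches it, so n = 3.

3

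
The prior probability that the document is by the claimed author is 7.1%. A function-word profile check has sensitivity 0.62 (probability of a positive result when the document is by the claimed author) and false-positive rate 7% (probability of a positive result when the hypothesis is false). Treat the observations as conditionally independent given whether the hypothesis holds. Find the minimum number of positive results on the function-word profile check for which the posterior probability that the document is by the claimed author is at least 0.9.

Prior odds = 0.071/0.929 = 71/929.
Likelihood ratio of a positive result = 0.62/0.07 = 62/7.
Target posterior odds = 0.9/0.1 = 9.
Need (71/929) × (62/7)ⁿ ≥ 9, i.e. (62/7)ⁿ ≥ 8361/71.
(62/7)² = 3844/49 falls short of 8361/71 but (62/7)³ = 238328/343 reaches it, so n = 3.

3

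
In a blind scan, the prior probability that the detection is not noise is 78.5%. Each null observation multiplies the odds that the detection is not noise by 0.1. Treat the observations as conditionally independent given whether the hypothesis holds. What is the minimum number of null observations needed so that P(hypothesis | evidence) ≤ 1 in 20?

Prior odds: 0.785 ÷ 0.215 = 157/43.
Likelihood ratio per null observation = 0.1.
Target posterior odds = 0.05/0.95 = 1/19.
Need (157/43) × 0.1ⁿ ≤ 1/19, i.e. 0.1ⁿ ≤ 43/2983.
0.1¹ = 0.1 is still above 43/2983 but 0.1² = 0.01 is at or below it, so n = 2.

2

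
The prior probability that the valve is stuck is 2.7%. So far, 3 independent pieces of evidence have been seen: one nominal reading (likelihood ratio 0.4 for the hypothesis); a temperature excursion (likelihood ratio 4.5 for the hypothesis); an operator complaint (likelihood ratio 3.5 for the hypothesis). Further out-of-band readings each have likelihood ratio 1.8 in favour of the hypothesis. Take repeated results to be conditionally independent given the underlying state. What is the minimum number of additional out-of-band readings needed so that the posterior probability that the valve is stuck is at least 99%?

11

Prior odds = 0.027/0.973 = 27/973.
Combined Bayes factor of the evidence already in hand = 0.4 × 4.5 × 3.5 = 6.3.
Odds after that evidence = (27/973) × 6.3 = 243/1390.
Target odds = 0.99/0.01 = 99.
Need 1.8ⁿ ≥ 99 ÷ (243/1390) = 15290/27.
1.8¹⁰ ≈357.047 falls short of 15290/27 but 1.8¹¹ ≈642.684 reaches it, so n = 11.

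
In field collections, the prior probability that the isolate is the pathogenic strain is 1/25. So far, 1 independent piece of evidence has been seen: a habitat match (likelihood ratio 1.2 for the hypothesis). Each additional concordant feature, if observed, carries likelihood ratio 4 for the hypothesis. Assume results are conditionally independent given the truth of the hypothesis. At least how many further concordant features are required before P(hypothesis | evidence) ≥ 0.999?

8

Prior odds = 0.04/0.96 = 1/24.
Bayes factor of the evidence already in hand = 1.2.
Odds after that evidence = (1/24) × 1.2 = 0.05.
Target odds = 0.999/0.001 = 999.
Need 4ⁿ ≥ 999 ÷ 0.05 = 19980.
4⁷ = 16384 falls short of 19980 but 4⁸ = 65536 reaches it, so n = 8.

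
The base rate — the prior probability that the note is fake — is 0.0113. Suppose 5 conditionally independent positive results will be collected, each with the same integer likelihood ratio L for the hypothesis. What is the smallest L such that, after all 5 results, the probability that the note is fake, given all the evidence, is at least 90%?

Prior odds = 0.0113/0.9887 = 113/9887.
Target odds = 0.9/0.1 = 9.
Need L⁵ ≥ 9 ÷ (113/9887) = 88983/113.
3⁵ = 243 < 88983/113 ≤ 1024 = 4⁵, so L = 4.

4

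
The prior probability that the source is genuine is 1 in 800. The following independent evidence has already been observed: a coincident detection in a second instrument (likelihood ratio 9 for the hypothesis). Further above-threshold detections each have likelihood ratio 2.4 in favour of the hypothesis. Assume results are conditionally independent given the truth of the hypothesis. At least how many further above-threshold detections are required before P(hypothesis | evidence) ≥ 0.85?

8

Prior odds = 0.00125/0.99875 = 1/799.
Bayes factor of the evidence already in hand = 9.
Odds after that evidence = (1/799) × 9 = 9/799.
Target odds = 0.85/0.15 = 17/3.
Need 2.4ⁿ ≥ 17/3 ÷ (9/799) = 13583/27.
2.4⁷ = 35831808/78125 falls short of 13583/27 but 2.4⁸ = 429981696/390625 reaches it, so n = 8.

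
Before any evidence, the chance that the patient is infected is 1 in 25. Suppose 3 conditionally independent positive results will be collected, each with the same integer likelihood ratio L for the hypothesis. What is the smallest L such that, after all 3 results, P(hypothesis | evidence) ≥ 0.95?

Prior odds = 0.04/0.96 = 1/24.
Target odds = 0.95/0.05 = 19.
Need L³ ≥ 19 ÷ (1/24) = 456.
7³ = 343 < 456 ≤ 512 = 8³, so L = 8.

8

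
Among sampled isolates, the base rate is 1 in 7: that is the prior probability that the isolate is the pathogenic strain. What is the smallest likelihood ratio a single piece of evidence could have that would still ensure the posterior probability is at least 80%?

Prior odds = (1/7)/(6/7) = 1/6.
Target odds = 0.8/0.2 = 4.
Required Bayes factor = 4 ÷ (1/6) = 24.

24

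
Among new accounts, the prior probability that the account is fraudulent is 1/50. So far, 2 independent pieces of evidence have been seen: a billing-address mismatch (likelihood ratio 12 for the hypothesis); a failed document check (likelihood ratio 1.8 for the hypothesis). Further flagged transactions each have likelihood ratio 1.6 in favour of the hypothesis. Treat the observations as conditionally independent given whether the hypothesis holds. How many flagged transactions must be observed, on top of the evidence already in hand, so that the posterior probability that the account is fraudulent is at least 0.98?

11

Prior odds = 0.02/0.98 = 1/49.
Combined Bayes factor of the evidence already in hand = 12 × 1.8 = 21.6.
Odds after that evidence = (1/49) × 21.6 = 108/245.
Target odds = 0.98/0.02 = 49.
Need 1.6ⁿ ≥ 49 ÷ (108/245) = 12005/108.
1.6¹⁰ ≈109.951 falls short of 12005/108 but 1.6¹¹ ≈175.922 reaches it, so n = 11.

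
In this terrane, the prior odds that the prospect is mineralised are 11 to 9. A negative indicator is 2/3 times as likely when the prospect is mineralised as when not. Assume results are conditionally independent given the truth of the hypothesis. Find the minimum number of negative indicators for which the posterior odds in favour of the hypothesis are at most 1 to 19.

Prior odds = 11/9.
Likelihood ratio per negative indicator = 2/3.
Target odds = 1/19.
Need (11/9) × (2/3)ⁿ ≤ 1/19, i.e. (2/3)ⁿ ≤ 9/209.
(2/3)⁷ = 128/2187 is still above 9/209 but (2/3)⁸ = 256/6561 is at or below it, so n = 8.

8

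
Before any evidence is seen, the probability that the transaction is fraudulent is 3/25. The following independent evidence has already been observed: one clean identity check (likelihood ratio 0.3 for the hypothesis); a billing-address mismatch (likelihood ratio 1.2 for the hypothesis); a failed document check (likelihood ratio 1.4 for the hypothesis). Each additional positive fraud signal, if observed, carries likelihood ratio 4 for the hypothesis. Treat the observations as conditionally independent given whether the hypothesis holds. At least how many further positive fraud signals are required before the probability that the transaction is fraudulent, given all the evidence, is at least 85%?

4

Prior odds = 0.12/0.88 = 3/22.
Combined Bayes factor of the evidence already in hand = 0.3 × 1.2 × 1.4 = 0.504.
Odds after that evidence = (3/22) × 0.504 = 189/2750.
Target odds = 0.85/0.15 = 17/3.
Need 4ⁿ ≥ 17/3 ÷ (189/2750) = 46750/567.
4³ = 64 falls short of 46750/567 but 4⁴ = 256 reaches it, so n = 4.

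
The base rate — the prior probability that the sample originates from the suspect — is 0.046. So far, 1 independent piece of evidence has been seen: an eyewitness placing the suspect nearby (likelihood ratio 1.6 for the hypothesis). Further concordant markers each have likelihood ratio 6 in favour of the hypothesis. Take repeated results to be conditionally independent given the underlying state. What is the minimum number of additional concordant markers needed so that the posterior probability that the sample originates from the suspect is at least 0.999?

6

Prior odds = 0.046/0.954 = 23/477.
Bayes factor of the evidence already in hand = 1.6.
Odds after that evidence = (23/477) × 1.6 = 184/2385.
Target odds = 0.999/0.001 = 999.
Need 6ⁿ ≥ 999 ÷ (184/2385) = 2382615/184.
6⁵ = 7776 falls short of 2382615/184 but 6⁶ = 46656 reaches it, so n = 6.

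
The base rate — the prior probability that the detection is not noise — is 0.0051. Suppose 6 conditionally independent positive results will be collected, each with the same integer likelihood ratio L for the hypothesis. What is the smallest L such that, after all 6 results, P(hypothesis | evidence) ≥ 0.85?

4

Prior odds = 0.0051/0.9949 = 51/9949.
Target odds = 0.85/0.15 = 17/3.
Need L⁶ ≥ 17/3 ÷ (51/9949) = 9949/9.
3⁶ = 729 < 9949/9 ≤ 4096 = 4⁶, so L = 4.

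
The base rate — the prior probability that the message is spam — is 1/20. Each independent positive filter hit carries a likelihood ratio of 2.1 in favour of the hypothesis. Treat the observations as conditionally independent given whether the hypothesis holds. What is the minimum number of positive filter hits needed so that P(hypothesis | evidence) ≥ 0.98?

Prior odds: 0.05 ÷ 0.95 = 1/19.
Likelihood ratio per positive filter hit = 2.1.
Target posterior odds = 0.98/0.02 = 49.
Need (1/19) × 2.1ⁿ ≥ 49, i.e. 2.1ⁿ ≥ 931.
2.1⁹ ≈794.28 falls short of 931 but 2.1¹⁰ ≈1667.99 reaches it, so n = 10.

10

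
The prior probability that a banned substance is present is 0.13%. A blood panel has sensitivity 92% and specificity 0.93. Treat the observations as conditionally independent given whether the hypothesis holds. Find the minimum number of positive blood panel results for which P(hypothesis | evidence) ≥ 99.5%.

5

Prior odds = 0.0013/0.9987 = 13/9987.
False-positive rate = 1 − 0.93 = 0.07; likelihood ratio of a positive = 0.92/0.07 = 92/7.
Target posterior odds = 0.995/0.005 = 199.
Require (92/7)ⁿ ≥ 199 ÷ (13/9987) = 1987413/13.
(92/7)⁴ = 71639296/2401 falls short of 1987413/13 but (92/7)⁵ ≈392147 reaches it, so n = 5.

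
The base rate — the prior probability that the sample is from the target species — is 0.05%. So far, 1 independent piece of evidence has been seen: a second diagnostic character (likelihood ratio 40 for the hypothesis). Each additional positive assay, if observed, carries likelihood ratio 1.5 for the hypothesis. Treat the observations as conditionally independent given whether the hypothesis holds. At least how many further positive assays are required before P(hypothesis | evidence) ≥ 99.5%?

Prior odds = 0.0005/0.9995 = 1/1999.
Bayes factor of the evidence already in hand = 40.
Odds after that evidence = (1/1999) × 40 = 40/1999.
Target odds = 0.995/0.005 = 199.
Need 1.5ⁿ ≥ 199 ÷ (40/1999) = 9945.025.
1.5²² ≈7481.83 falls short of 9945.025 but 1.5²³ ≈11222.7 reaches it, so n = 23.

23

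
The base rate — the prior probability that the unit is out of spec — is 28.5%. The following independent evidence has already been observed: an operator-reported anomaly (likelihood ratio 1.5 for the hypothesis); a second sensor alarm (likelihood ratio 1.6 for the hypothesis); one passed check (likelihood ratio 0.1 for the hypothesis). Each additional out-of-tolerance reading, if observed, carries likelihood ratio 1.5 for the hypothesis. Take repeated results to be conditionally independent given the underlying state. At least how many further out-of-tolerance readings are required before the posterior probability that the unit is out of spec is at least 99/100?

18

Prior odds = 0.285/0.715 = 57/143.
Combined Bayes factor of the evidence already in hand = 1.5 × 1.6 × 0.1 = 0.24.
Odds after that evidence = (57/143) × 0.24 = 342/3575.
Target odds = 0.99/0.01 = 99.
Need 1.5ⁿ ≥ 99 ÷ (342/3575) = 39325/38.
1.5¹⁷ = 129140163/131072 falls short of 39325/38 but 1.5¹⁸ = 387420489/262144 reaches it, so n = 18.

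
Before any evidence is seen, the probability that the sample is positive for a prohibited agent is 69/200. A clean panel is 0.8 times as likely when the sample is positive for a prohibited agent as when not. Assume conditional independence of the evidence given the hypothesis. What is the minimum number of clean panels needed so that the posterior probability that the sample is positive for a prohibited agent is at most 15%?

5

Prior odds = 0.345/0.655 = 69/131.
Likelihood ratio per clean panel = 0.8.
Target odds: 0.15 ÷ 0.85 = 3/17.
Require 0.8ⁿ ≤ 3/17 ÷ (69/131) = 131/391.
0.8⁴ = 0.4096 is still above 131/391 but 0.8⁵ = 0.32768 is at or below it, so n = 5.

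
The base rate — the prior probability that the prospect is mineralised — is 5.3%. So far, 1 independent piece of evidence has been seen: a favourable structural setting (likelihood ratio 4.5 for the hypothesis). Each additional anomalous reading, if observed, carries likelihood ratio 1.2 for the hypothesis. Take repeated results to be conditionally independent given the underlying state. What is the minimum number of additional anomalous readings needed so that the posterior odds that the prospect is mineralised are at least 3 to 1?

14

Prior odds = 0.053/0.947 = 53/947.
Bayes factor of the evidence already in hand = 4.5.
Odds after that evidence = (53/947) × 4.5 = 477/1894.
Target odds = 3.
Need 1.2ⁿ ≥ 3 ÷ (477/1894) = 1894/159.
1.2¹³ ≈10.6993 falls short of 1894/159 but 1.2¹⁴ ≈12.8392 reaches it, so n = 14.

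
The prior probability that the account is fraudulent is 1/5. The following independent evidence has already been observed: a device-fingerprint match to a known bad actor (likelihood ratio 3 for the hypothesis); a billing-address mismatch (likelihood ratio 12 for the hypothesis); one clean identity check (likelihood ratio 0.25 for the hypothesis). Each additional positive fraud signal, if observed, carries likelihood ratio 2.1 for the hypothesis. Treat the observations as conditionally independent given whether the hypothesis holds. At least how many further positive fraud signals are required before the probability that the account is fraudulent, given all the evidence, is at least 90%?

2

Prior odds = 0.2/0.8 = 0.25.
Combined Bayes factor of the evidence already in hand = 3 × 12 × 0.25 = 9.
Odds after that evidence = 0.25 × 9 = 2.25.
Target odds = 0.9/0.1 = 9.
Need 2.1ⁿ ≥ 9 ÷ 2.25 = 4.
2.1¹ = 2.1 falls short of 4 but 2.1² = 4.41 reaches it, so n = 2.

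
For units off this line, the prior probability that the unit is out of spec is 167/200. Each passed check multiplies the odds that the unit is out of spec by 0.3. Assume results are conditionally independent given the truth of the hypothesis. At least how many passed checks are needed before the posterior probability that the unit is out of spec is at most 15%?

3

Prior odds = 0.835/0.165 = 167/33.
Likelihood ratio per passed check = 0.3.
Target posterior odds = 0.15/0.85 = 3/17.
Require 0.3ⁿ ≤ 3/17 ÷ (167/33) = 99/2839.
0.3² = 0.09 is still above 99/2839 but 0.3³ = 0.027 is at or below it, so n = 3.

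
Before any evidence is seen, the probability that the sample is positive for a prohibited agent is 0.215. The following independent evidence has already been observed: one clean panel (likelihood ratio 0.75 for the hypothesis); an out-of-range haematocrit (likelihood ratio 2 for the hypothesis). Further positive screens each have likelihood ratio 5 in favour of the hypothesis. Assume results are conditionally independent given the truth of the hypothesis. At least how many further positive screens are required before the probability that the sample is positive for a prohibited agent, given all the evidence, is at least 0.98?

Prior odds = 0.215/0.785 = 43/157.
Combined Bayes factor of the evidence already in hand = 0.75 × 2 = 1.5.
Odds after that evidence = (43/157) × 1.5 = 129/314.
Target odds = 0.98/0.02 = 49.
Need 5ⁿ ≥ 49 ÷ (129/314) = 15386/129.
5² = 25 falls short of 15386/129 but 5³ = 125 reaches it, so n = 3.

3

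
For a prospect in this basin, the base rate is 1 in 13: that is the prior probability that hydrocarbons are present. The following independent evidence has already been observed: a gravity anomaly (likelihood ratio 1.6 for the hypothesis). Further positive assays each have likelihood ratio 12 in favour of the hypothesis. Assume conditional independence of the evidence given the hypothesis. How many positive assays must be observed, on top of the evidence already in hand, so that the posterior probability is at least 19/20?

Prior odds = (1/13)/(12/13) = 1/12.
Bayes factor of the evidence already in hand = 1.6.
Odds after that evidence = (1/12) × 1.6 = 2/15.
Target odds = 0.95/0.05 = 19.
Need 12ⁿ ≥ 19 ÷ (2/15) = 142.5.
12¹ = 12 falls short of 142.5 but 12² = 144 reaches it, so n = 2.

2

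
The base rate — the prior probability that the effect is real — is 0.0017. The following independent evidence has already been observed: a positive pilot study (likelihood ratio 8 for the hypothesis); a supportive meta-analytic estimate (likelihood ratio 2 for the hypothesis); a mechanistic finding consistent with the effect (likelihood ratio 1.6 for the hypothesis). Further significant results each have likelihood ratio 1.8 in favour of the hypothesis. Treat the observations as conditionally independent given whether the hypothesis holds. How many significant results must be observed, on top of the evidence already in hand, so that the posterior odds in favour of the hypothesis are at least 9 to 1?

10

Prior odds = 0.0017/0.9983 = 17/9983.
Combined Bayes factor of the evidence already in hand = 8 × 2 × 1.6 = 25.6.
Odds after that evidence = (17/9983) × 25.6 = 2176/49915.
Target odds = 9.
Need 1.8ⁿ ≥ 9 ÷ (2176/49915) = 449235/2176.
1.8⁹ = 387420489/1953125 falls short of 449235/2176 but 1.8¹⁰ ≈357.047 reaches it, so n = 10.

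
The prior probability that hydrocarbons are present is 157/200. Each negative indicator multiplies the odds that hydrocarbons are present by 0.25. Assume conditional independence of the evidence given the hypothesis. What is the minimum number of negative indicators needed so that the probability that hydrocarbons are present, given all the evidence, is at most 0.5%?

5

Prior odds: 0.785 ÷ 0.215 = 157/43.
Likelihood ratio per negative indicator = 0.25.
Target odds: 0.005 ÷ 0.995 = 1/199.
Need (157/43) × 0.25ⁿ ≤ 1/199, i.e. 0.25ⁿ ≤ 43/31243.
0.25⁴ = 0.00390625 is still above 43/31243 but 0.25⁵ = 1/1024 is at or below it, so n = 5.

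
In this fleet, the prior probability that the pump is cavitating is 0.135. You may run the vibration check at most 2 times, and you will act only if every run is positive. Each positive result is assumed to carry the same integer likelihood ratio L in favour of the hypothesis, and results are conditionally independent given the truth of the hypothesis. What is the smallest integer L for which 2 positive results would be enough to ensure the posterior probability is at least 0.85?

Prior odds = 0.135/0.865 = 27/173.
Target odds = 0.85/0.15 = 17/3.
Need L² ≥ 17/3 ÷ (27/173) = 2941/81.
6² = 36 < 2941/81 ≤ 49 = 7², so L = 7.

7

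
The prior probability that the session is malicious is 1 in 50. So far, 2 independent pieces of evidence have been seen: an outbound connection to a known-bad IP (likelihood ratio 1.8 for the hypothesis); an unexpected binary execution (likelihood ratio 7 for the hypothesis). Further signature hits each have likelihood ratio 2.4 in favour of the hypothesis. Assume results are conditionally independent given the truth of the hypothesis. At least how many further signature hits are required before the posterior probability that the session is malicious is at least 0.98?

6

Prior odds = 0.02/0.98 = 1/49.
Combined Bayes factor of the evidence already in hand = 1.8 × 7 = 12.6.
Odds after that evidence = (1/49) × 12.6 = 9/35.
Target odds = 0.98/0.02 = 49.
Need 2.4ⁿ ≥ 49 ÷ (9/35) = 1715/9.
2.4⁵ = 79.62624 falls short of 1715/9 but 2.4⁶ = 2985984/15625 reaches it, so n = 6.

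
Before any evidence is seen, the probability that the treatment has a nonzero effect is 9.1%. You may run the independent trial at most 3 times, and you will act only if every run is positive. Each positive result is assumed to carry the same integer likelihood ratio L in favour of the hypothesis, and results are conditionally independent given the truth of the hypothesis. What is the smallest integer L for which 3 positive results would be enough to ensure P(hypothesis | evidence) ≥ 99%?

10

Prior odds = 0.091/0.909 = 91/909.
Target odds = 0.99/0.01 = 99.
Need L³ ≥ 99 ÷ (91/909) = 89991/91.
9³ = 729 < 89991/91 ≤ 1000 = 10³, so L = 10.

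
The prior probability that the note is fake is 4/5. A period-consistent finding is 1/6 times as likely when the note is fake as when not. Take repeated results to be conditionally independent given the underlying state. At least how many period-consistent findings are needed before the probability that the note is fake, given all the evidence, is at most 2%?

Prior odds = 0.8/0.2 = 4.
Likelihood ratio per period-consistent finding = 1/6.
Target posterior odds = 0.02/0.98 = 1/49.
Need 4 × (1/6)ⁿ ≤ 1/49, i.e. (1/6)ⁿ ≤ 1/196.
(1/6)² = 1/36 is still above 1/196 but (1/6)³ = 1/216 is at or below it, so n = 3.

3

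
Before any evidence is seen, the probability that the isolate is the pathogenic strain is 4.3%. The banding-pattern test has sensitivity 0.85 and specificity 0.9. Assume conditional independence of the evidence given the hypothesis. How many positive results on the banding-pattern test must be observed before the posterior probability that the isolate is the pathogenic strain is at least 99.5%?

Prior odds = 0.043/0.957 = 43/957.
False-positive rate = 1 − 0.9 = 0.1; likelihood ratio of a positive = 0.85/0.1 = 8.5.
Target posterior odds = 0.995/0.005 = 199.
Require 8.5ⁿ ≥ 199 ÷ (43/957) = 190443/43.
8.5³ = 614.125 falls short of 190443/43 but 8.5⁴ = 5220.0625 reaches it, so n = 4.

4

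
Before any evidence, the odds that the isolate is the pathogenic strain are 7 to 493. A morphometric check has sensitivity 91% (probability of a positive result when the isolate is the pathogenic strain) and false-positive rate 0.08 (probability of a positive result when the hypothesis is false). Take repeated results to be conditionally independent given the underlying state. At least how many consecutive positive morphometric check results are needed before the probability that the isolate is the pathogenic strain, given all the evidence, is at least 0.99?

Prior odds = 7/493.
Likelihood ratio of a positive result = 0.91/0.08 = 11.375.
Target posterior odds = 0.99/0.01 = 99.
Need (7/493) × 11.375ⁿ ≥ 99, i.e. 11.375ⁿ ≥ 48807/7.
11.375³ = 753571/512 falls short of 48807/7 but 11.375⁴ = 68574961/4096 reaches it, so n = 4.

4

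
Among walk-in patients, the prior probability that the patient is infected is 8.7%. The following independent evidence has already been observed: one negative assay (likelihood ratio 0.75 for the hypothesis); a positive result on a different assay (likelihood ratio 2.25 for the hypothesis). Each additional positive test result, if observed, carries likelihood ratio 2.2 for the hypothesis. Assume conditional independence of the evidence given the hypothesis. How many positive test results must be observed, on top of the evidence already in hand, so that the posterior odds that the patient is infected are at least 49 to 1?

Prior odds = 0.087/0.913 = 87/913.
Combined Bayes factor of the evidence already in hand = 0.75 × 2.25 = 1.6875.
Odds after that evidence = (87/913) × 1.6875 = 2349/14608.
Target odds = 49.
Need 2.2ⁿ ≥ 49 ÷ (2349/14608) = 715792/2349.
2.2⁷ = 19487171/78125 falls short of 715792/2349 but 2.2⁸ = 214358881/390625 reaches it, so n = 8.

8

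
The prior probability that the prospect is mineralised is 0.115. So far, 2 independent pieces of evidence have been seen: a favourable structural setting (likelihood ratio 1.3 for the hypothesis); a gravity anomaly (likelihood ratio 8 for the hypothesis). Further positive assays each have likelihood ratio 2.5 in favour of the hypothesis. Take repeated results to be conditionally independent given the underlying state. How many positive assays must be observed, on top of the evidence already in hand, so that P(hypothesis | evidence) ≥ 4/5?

2

Prior odds = 0.115/0.885 = 23/177.
Combined Bayes factor of the evidence already in hand = 1.3 × 8 = 10.4.
Odds after that evidence = (23/177) × 10.4 = 1196/885.
Target odds = 0.8/0.2 = 4.
Need 2.5ⁿ ≥ 4 ÷ (1196/885) = 885/299.
2.5¹ = 2.5 falls short of 885/299 but 2.5² = 6.25 reaches it, so n = 2.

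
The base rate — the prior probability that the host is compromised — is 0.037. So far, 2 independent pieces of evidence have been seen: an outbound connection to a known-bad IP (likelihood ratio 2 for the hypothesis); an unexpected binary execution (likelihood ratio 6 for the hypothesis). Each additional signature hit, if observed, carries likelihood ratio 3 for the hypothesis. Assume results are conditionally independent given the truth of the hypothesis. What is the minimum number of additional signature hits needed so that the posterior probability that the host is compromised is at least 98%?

5

Prior odds = 0.037/0.963 = 37/963.
Combined Bayes factor of the evidence already in hand = 2 × 6 = 12.
Odds after that evidence = (37/963) × 12 = 148/321.
Target odds = 0.98/0.02 = 49.
Need 3ⁿ ≥ 49 ÷ (148/321) = 15729/148.
3⁴ = 81 falls short of 15729/148 but 3⁵ = 243 reaches it, so n = 5.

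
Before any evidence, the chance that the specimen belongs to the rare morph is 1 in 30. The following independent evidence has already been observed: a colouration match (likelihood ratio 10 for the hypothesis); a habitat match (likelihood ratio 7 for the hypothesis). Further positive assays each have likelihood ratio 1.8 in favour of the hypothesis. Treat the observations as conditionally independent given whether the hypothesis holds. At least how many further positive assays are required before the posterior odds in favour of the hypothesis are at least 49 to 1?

6

Prior odds = (1/30)/(29/30) = 1/29.
Combined Bayes factor of the evidence already in hand = 10 × 7 = 70.
Odds after that evidence = (1/29) × 70 = 70/29.
Target odds = 49.
Need 1.8ⁿ ≥ 49 ÷ (70/29) = 20.3.
1.8⁵ = 18.89568 falls short of 20.3 but 1.8⁶ = 531441/15625 reaches it, so n = 6.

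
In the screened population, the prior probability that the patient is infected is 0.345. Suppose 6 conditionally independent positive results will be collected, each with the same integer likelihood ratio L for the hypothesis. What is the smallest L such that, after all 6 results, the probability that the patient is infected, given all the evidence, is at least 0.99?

3

Prior odds = 0.345/0.655 = 69/131.
Target odds = 0.99/0.01 = 99.
Need L⁶ ≥ 99 ÷ (69/131) = 4323/23.
2⁶ = 64 < 4323/23 ≤ 729 = 3⁶, so L = 3.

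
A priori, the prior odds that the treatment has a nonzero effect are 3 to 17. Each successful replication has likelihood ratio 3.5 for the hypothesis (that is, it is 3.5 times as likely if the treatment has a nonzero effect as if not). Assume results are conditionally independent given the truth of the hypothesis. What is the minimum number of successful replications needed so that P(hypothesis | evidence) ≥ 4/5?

Prior odds = 3/17.
Likelihood ratio per successful replication = 3.5.
Target odds: 0.8 ÷ 0.2 = 4.
Require 3.5ⁿ ≥ 4 ÷ (3/17) = 68/3.
3.5² = 12.25 falls short of 68/3 but 3.5³ = 42.875 reaches it, so n = 3.

3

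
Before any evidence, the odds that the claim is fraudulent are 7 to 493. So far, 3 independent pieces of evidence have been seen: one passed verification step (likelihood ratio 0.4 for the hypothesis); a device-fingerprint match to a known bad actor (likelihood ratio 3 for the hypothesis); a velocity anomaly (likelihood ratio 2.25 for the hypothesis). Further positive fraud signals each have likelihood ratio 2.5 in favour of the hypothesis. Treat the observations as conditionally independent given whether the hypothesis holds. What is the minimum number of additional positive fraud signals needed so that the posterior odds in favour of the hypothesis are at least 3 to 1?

5

Prior odds = 7/493.
Combined Bayes factor of the evidence already in hand = 0.4 × 3 × 2.25 = 2.7.
Odds after that evidence = (7/493) × 2.7 = 189/4930.
Target odds = 3.
Need 2.5ⁿ ≥ 3 ÷ (189/4930) = 4930/63.
2.5⁴ = 39.0625 falls short of 4930/63 but 2.5⁵ = 97.65625 reaches it, so n = 5.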